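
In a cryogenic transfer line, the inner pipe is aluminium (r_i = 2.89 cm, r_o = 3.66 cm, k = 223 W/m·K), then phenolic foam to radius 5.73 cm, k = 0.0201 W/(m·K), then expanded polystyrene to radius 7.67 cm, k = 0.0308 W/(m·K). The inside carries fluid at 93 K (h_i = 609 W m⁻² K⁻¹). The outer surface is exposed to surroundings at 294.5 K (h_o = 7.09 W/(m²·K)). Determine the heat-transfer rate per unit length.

Resistance network (inner→outer):
  R'_conv,in = 1/(2πr h) = 1/(2π·0.0289·609) = 0.009043 m·K/W
  R'_aluminium = ln(0.0366/0.0289)/(2πk) = 0.2362/(2π·223) = 1.686×10^-4 m·K/W
  R'_phenolic foam = ln(0.0573/0.0366)/(2πk) = 0.4483/(2π·0.0201) = 3.549 m·K/W
  R'_expanded polystyrene = ln(0.0767/0.0573)/(2πk) = 0.2916/(2π·0.0308) = 1.507 m·K/W
  R'_conv,out = 1/(2πr h) = 1/(2π·0.0767·7.09) = 0.2927 m·K/W
ΣR = 0.009043 + 1.686×10^-4 + 3.549 + 1.507 + 0.2927 = 5.358 m·K/W
Q' = ΔT/ΣR = (93 K − 294.5 K)/5.358 = -37.6 W/m
(Negative Q' ⇒ heat flows inward; heat gain = 37.6 W/m.)

Q' = 37.6 W/m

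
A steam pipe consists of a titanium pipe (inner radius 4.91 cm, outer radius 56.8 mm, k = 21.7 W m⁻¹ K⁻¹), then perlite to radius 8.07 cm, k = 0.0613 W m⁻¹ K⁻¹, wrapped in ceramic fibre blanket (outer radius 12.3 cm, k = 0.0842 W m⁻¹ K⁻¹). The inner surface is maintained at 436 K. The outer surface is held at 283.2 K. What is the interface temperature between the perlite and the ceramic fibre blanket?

T = 354.4 K

Resistance network (inner→outer):
  R'_titanium = ln(0.0568/0.0491)/(2πk) = 0.1457/(2π·21.7) = 0.001068 m·K/W
  R'_perlite = ln(0.0807/0.0568)/(2πk) = 0.3512/(2π·0.0613) = 0.9118 m·K/W
  R'_ceramic fibre blanket = ln(0.123/0.0807)/(2πk) = 0.4214/(2π·0.0842) = 0.7966 m·K/W
ΣR = 0.001068 + 0.9118 + 0.7966 = 1.709 m·K/W
Q' = ΔT/ΣR = (436 K − 283.2 K)/1.709 = 89.41 W/m
From the inner boundary to the perlite/ceramic fibre blanket interface, ΣR_partial = 0.9129 m·K/W.
T_interface = T_in − Q'·ΣR_partial = 436 K − (89.41)(0.9129) = 354.4 K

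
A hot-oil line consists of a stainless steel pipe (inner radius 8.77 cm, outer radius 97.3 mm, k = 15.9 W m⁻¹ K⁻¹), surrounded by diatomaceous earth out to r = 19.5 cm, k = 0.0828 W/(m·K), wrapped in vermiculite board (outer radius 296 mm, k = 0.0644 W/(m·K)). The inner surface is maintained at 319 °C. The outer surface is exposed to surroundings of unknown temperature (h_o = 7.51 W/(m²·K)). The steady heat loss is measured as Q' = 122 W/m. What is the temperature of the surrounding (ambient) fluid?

T_out = 21.3 °C

Sum the resistances:
  R'_stainless steel = ln(0.0973/0.0877)/(2πk) = 0.1039/(2π·15.9) = 0.001040 m·K/W
  R'_diatomaceous earth = ln(0.195/0.0973)/(2πk) = 0.6952/(2π·0.0828) = 1.336 m·K/W
  R'_vermiculite board = ln(0.296/0.195)/(2πk) = 0.4174/(2π·0.0644) = 1.031 m·K/W
  R'_conv,out = 1/(2πr h) = 1/(2π·0.296·7.51) = 0.07160 m·K/W
ΣR = 2.440 m·K/W
ΔT = Q'·ΣR = 122 × 2.440 = 297.7 K
Heat flows outward, so T_out = T_in − ΔT = 319 − 297.7 = 21.3 °C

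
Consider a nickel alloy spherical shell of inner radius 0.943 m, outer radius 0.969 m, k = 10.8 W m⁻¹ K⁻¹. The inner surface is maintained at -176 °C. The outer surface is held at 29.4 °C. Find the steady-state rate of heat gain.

Q = 4πk·ΔT/(1/r₁ − 1/r₂) = 4π × 10.8 × 205.4 / (1/0.943 − 1/0.969) = 9.80×10^5 W

Q = 9.80×10^5 W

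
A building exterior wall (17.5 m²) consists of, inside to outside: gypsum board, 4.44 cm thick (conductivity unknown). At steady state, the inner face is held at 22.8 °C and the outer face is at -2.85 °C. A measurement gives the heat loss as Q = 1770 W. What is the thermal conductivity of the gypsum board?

ΣR = ΔT/Q = |22.8 − -2.85|/1770 = 0.01449 K/W
L/(kA) = 0.01449 ⇒ k = 0.0444/(0.01449·17.5) = 0.175 W/m·K

k = 0.175 W/m·K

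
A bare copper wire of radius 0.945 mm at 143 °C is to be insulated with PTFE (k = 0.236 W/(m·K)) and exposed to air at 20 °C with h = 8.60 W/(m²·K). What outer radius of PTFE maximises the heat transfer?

r_cr = 2.74 cm

For a cylinder, r_cr = k_ins/h = 0.236/8.60 = 0.0274 m = 2.74 cm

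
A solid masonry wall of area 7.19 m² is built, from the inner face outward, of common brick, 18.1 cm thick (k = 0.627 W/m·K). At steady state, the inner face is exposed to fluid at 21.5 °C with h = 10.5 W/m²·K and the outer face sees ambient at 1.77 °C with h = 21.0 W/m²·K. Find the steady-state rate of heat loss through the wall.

Resistance network (inner→outer):
  R_conv,in = 1/(hA) = 1/(10.5·7.19) = 0.01325 K/W
  R_common brick = L/(kA) = 0.181/(0.627·7.19) = 0.04015 K/W
  R_conv,out = 1/(hA) = 1/(21.0·7.19) = 0.006623 K/W
ΣR = 0.01325 + 0.04015 + 0.006623 = 0.06002 K/W
Q = ΔT/ΣR = (21.5 °C − 1.77 °C)/0.06002 = 329 W

Q = 329 W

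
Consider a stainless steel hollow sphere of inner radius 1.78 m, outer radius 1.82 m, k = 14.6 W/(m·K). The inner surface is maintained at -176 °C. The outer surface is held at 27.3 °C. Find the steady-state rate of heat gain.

Q = 3.02×10^6 W

Q = 4πk·ΔT/(1/r₁ − 1/r₂) = 4π × 14.6 × 203.3 / (1/1.78 − 1/1.82) = 3.02×10^6 W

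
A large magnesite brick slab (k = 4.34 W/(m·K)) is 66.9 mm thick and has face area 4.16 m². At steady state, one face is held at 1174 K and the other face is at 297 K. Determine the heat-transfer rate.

Q = kA·ΔT/L = 4.34 × 4.16 × |1174 K − 297 K| / 0.0669 = 2.37×10^5 W

Q = 237 kW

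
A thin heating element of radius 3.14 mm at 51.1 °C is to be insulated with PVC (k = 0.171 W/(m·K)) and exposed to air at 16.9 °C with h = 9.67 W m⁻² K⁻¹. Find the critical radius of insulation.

For a cylinder, r_cr = k_ins/h = 0.171/9.67 = 0.0177 m = 1.77 cm

r_cr = 1.77 cm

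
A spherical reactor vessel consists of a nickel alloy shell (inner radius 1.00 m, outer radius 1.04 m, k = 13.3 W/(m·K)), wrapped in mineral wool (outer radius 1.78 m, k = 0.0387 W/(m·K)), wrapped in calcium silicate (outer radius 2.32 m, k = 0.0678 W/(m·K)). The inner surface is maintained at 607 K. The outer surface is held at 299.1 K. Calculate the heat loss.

Q = 316 W

Series thermal resistances, inner to outer:
  R_nickel alloy = (1/1.00 − 1/1.04)/(4πk) = 0.03846/(4π·13.3) = 2.301×10^-4 K/W
  R_mineral wool = (1/1.04 − 1/1.78)/(4πk) = 0.3997/(4π·0.0387) = 0.8220 K/W
  R_calcium silicate = (1/1.78 − 1/2.32)/(4πk) = 0.1308/(4π·0.0678) = 0.1535 K/W
ΣR = 2.301×10^-4 + 0.8220 + 0.1535 = 0.9757 K/W
Q = ΔT/ΣR = (607 K − 299.1 K)/0.9757 = 316 W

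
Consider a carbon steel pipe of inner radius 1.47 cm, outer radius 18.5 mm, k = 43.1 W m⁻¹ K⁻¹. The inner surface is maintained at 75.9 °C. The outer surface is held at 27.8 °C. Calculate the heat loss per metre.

Q' = 2πk·ΔT/ln(r₂/r₁) = 2π × 43.1 × 48.1 / ln(0.0185/0.0147) = 56700 W/m

Q' = 56.7 kW/m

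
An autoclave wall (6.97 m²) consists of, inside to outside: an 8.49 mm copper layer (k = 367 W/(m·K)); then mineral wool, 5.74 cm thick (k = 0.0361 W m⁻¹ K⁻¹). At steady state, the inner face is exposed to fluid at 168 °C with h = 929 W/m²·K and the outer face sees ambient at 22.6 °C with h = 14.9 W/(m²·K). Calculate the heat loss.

Series thermal resistances, inner to outer:
  R_conv,in = 1/(hA) = 1/(929·6.97) = 1.544×10^-4 K/W
  R_copper = L/(kA) = 0.00849/(367·6.97) = 3.319×10^-6 K/W
  R_mineral wool = L/(kA) = 0.0574/(0.0361·6.97) = 0.2281 K/W
  R_conv,out = 1/(hA) = 1/(14.9·6.97) = 0.009629 K/W
ΣR = 1.544×10^-4 + 3.319×10^-6 + 0.2281 + 0.009629 = 0.2379 K/W
Q = ΔT/ΣR = (168 °C − 22.6 °C)/0.2379 = 611 W

Q = 611 W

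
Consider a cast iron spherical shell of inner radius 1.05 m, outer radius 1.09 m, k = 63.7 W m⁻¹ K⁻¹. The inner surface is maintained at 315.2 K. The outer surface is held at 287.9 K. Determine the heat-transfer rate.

Q = 4πk·ΔT/(1/r₁ − 1/r₂) = 4π × 63.7 × 27.3 / (1/1.05 − 1/1.09) = 6.25×10^5 W

Q = 625 kW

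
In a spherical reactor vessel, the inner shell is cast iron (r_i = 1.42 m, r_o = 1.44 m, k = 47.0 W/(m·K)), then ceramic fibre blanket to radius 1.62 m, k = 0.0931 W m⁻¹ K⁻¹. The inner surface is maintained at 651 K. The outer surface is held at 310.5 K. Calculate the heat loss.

Q = 5.16 kW

Treat each layer as a resistance in series:
  R_cast iron = (1/1.42 − 1/1.44)/(4πk) = 0.009781/(4π·47.0) = 1.656×10^-5 K/W
  R_ceramic fibre blanket = (1/1.44 − 1/1.62)/(4πk) = 0.07716/(4π·0.0931) = 0.06595 K/W
ΣR = 1.656×10^-5 + 0.06595 = 0.06597 K/W
Q = ΔT/ΣR = (651 K − 310.5 K)/0.06597 = 5160 W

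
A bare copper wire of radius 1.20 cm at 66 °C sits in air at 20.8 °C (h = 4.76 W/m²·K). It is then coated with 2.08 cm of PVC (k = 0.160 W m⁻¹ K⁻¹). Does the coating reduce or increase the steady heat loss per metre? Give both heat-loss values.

Critical radius for a cylinder: r_cr = k/h = 0.0336 m = 3.36 cm.
Outer radius after coating: r₂ = 0.0120 + 0.0208 = 0.0328 m.
Since r₁ < r_cr and r₂ ≤ r_cr, the coating moves toward the maximum at r_cr — heat loss rises.
Bare: R = 1/(2πr₁h) = 2.786 m·K/W; Q = 45.2/2.786 = 16.2 W/m.
Coated: R = R_cond + R_conv = 2.020 m·K/W; Q = 45.2/2.020 = 22.4 W/m.

increases: 16.2 → 22.4 W/m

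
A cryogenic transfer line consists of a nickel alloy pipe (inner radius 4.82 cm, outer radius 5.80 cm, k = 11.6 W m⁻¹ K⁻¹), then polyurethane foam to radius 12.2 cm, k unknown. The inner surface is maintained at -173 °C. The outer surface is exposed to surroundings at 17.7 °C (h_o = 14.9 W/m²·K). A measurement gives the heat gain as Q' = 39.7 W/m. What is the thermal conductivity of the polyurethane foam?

ΣR = ΔT/Q' = |-173 − 17.7|/39.7 = 4.804 m·K/W
Known resistances:
  R'_nickel alloy = ln(0.0580/0.0482)/(2πk) = 0.1851/(2π·11.6) = 0.002539 m·K/W
  R'_conv,out = 1/(2πr h) = 1/(2π·0.122·14.9) = 0.08755 m·K/W
R_polyurethane foam = ΣR − ΣR_known = 4.804 − 0.09009 = 4.714 m·K/W
ln(r₂/r₁)/(2πk) = 4.714 ⇒ k = 0.7436/(2π·4.714) = 0.0251 W/m·K

k = 0.0251 W/m·K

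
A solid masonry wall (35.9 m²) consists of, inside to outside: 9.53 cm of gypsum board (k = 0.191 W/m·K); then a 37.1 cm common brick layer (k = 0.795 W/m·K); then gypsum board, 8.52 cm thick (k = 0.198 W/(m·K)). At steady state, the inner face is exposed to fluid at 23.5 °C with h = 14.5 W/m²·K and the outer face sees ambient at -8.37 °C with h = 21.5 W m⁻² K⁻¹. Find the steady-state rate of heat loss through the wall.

Q = 757 W

Resistance network (inner→outer):
  R_conv,in = 1/(hA) = 1/(14.5·35.9) = 0.001921 K/W
  R_gypsum board = L/(kA) = 0.0953/(0.191·35.9) = 0.01390 K/W
  R_common brick = L/(kA) = 0.371/(0.795·35.9) = 0.01300 K/W
  R_gypsum board = L/(kA) = 0.0852/(0.198·35.9) = 0.01199 K/W
  R_conv,out = 1/(hA) = 1/(21.5·35.9) = 0.001296 K/W
ΣR = 0.001921 + 0.01390 + 0.01300 + 0.01199 + 0.001296 = 0.04211 K/W
Q = ΔT/ΣR = (23.5 °C − -8.37 °C)/0.04211 = 757 W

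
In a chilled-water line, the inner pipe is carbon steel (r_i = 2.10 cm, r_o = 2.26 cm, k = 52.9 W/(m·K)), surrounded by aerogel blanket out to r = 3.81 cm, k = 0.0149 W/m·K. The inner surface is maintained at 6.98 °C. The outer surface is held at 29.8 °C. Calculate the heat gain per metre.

Q' = 4.09 W/m

Series thermal resistances, inner to outer:
  R'_carbon steel = ln(0.0226/0.0210)/(2πk) = 0.07343/(2π·52.9) = 2.209×10^-4 m·K/W
  R'_aerogel blanket = ln(0.0381/0.0226)/(2πk) = 0.5223/(2π·0.0149) = 5.579 m·K/W
ΣR = 2.209×10^-4 + 5.579 = 5.579 m·K/W
Q' = ΔT/ΣR = (6.98 °C − 29.8 °C)/5.579 = -4.09 W/m
(Negative Q' ⇒ heat flows inward; heat gain = 4.09 W/m.)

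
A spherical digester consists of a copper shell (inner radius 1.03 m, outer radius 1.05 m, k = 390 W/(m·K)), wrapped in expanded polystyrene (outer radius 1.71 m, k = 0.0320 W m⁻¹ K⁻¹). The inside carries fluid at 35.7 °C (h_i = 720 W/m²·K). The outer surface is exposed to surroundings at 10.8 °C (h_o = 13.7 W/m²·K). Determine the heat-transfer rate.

Resistance network (inner→outer):
  R_conv,in = 1/(4πr²h) = 1/(4π·1.03²·720) = 1.042×10^-4 K/W
  R_copper = (1/1.03 − 1/1.05)/(4πk) = 0.01849/(4π·390) = 3.773×10^-6 K/W
  R_expanded polystyrene = (1/1.05 − 1/1.71)/(4πk) = 0.3676/(4π·0.0320) = 0.9141 K/W
  R_conv,out = 1/(4πr²h) = 1/(4π·1.71²·13.7) = 0.001986 K/W
ΣR = 1.042×10^-4 + 3.773×10^-6 + 0.9141 + 0.001986 = 0.9162 K/W
Q = ΔT/ΣR = (35.7 °C − 10.8 °C)/0.9162 = 27.2 W

Q = 27.2 W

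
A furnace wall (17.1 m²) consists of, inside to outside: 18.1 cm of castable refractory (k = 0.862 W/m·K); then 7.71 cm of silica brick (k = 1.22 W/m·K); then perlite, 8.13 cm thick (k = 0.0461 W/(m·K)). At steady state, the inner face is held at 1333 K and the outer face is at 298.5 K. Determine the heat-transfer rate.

Treat each layer as a resistance in series:
  R_castable refractory = L/(kA) = 0.181/(0.862·17.1) = 0.01228 K/W
  R_silica brick = L/(kA) = 0.0771/(1.22·17.1) = 0.003696 K/W
  R_perlite = L/(kA) = 0.0813/(0.0461·17.1) = 0.1031 K/W
ΣR = 0.01228 + 0.003696 + 0.1031 = 0.1191 K/W
Q = ΔT/ΣR = (1333 K − 298.5 K)/0.1191 = 8690 W

Q = 8.69 kW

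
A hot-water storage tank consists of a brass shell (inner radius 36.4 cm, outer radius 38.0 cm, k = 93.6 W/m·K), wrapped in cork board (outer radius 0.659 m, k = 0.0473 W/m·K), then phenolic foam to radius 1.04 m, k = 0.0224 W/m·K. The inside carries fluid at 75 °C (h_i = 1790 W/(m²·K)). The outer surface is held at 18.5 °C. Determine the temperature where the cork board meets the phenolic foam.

Resistance network (inner→outer):
  R_conv,in = 1/(4πr²h) = 1/(4π·0.364²·1790) = 3.355×10^-4 K/W
  R_brass = (1/0.364 − 1/0.380)/(4πk) = 0.1157/(4π·93.6) = 9.834×10^-5 K/W
  R_cork board = (1/0.380 − 1/0.659)/(4πk) = 1.114/(4π·0.0473) = 1.874 K/W
  R_phenolic foam = (1/0.659 − 1/1.04)/(4πk) = 0.5559/(4π·0.0224) = 1.975 K/W
ΣR = 3.355×10^-4 + 9.834×10^-5 + 1.874 + 1.975 = 3.849 K/W
Q = ΔT/ΣR = (75 °C − 18.5 °C)/3.849 = 14.68 W
From the inner boundary to the cork board/phenolic foam interface, ΣR_partial = 1.874 K/W.
T_interface = T_in − Q·ΣR_partial = 75 °C − (14.68)(1.874) = 47.5 °C

T = 47.5 °C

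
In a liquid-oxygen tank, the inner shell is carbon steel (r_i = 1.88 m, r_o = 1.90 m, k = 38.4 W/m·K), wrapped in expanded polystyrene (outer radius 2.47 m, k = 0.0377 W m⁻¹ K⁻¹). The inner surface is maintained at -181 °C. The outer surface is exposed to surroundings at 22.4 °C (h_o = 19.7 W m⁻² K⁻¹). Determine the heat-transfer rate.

Series thermal resistances, inner to outer:
  R_carbon steel = (1/1.88 − 1/1.90)/(4πk) = 0.005599/(4π·38.4) = 1.160×10^-5 K/W
  R_expanded polystyrene = (1/1.90 − 1/2.47)/(4πk) = 0.1215/(4π·0.0377) = 0.2564 K/W
  R_conv,out = 1/(4πr²h) = 1/(4π·2.47²·19.7) = 6.621×10^-4 K/W
ΣR = 1.160×10^-5 + 0.2564 + 6.621×10^-4 = 0.2571 K/W
Q = ΔT/ΣR = (-181 °C − 22.4 °C)/0.2571 = -791 W
(Negative Q ⇒ heat flows inward; heat gain = 791 W.)

Q = 791 W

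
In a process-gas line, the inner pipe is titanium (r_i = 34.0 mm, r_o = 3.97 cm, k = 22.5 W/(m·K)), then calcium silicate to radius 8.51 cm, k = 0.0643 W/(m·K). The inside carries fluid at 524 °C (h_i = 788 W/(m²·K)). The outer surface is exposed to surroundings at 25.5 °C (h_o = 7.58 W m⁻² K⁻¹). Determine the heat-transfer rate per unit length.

Treat each layer as a resistance in series:
  R'_conv,in = 1/(2πr h) = 1/(2π·0.0340·788) = 0.005940 m·K/W
  R'_titanium = ln(0.0397/0.0340)/(2πk) = 0.1550/(2π·22.5) = 0.001096 m·K/W
  R'_calcium silicate = ln(0.0851/0.0397)/(2πk) = 0.7625/(2π·0.0643) = 1.887 m·K/W
  R'_conv,out = 1/(2πr h) = 1/(2π·0.0851·7.58) = 0.2467 m·K/W
ΣR = 0.005940 + 0.001096 + 1.887 + 0.2467 = 2.141 m·K/W
Q' = ΔT/ΣR = (524 °C − 25.5 °C)/2.141 = 233 W/m

Q' = 233 W/m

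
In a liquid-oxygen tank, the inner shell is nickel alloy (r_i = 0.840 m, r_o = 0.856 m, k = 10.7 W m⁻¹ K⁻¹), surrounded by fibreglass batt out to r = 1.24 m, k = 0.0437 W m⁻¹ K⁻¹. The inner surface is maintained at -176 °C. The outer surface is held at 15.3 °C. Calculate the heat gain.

Series thermal resistances, inner to outer:
  R_nickel alloy = (1/0.840 − 1/0.856)/(4πk) = 0.02225/(4π·10.7) = 1.655×10^-4 K/W
  R_fibreglass batt = (1/0.856 − 1/1.24)/(4πk) = 0.3618/(4π·0.0437) = 0.6588 K/W
ΣR = 1.655×10^-4 + 0.6588 = 0.6590 K/W
Q = ΔT/ΣR = (-176 °C − 15.3 °C)/0.6590 = -290 W
(Negative Q ⇒ heat flows inward; heat gain = 290 W.)

Q = 290 W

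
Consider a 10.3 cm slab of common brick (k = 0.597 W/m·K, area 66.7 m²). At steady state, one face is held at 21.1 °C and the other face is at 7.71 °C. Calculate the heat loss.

Q = 5180 W

Q = kA·ΔT/L = 0.597 × 66.7 × |21.1 °C − 7.71 °C| / 0.103 = 5180 W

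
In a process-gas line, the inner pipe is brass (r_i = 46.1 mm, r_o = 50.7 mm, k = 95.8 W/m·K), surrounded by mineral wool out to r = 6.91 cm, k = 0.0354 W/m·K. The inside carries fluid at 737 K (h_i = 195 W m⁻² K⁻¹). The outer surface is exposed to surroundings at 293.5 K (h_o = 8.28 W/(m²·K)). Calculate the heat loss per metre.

Series thermal resistances, inner to outer:
  R'_conv,in = 1/(2πr h) = 1/(2π·0.0461·195) = 0.01770 m·K/W
  R'_brass = ln(0.0507/0.0461)/(2πk) = 0.09511/(2π·95.8) = 1.580×10^-4 m·K/W
  R'_mineral wool = ln(0.0691/0.0507)/(2πk) = 0.3096/(2π·0.0354) = 1.392 m·K/W
  R'_conv,out = 1/(2πr h) = 1/(2π·0.0691·8.28) = 0.2782 m·K/W
ΣR = 0.01770 + 1.580×10^-4 + 1.392 + 0.2782 = 1.688 m·K/W
Q' = ΔT/ΣR = (737 K − 293.5 K)/1.688 = 263 W/m

Q' = 263 W/m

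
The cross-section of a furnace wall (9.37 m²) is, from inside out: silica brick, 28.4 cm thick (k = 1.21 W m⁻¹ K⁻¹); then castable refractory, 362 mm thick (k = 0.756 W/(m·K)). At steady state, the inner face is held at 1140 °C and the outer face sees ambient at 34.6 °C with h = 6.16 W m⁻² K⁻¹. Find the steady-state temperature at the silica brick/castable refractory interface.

T = 844 °C

Resistance network (inner→outer):
  R_silica brick = L/(kA) = 0.284/(1.21·9.37) = 0.02505 K/W
  R_castable refractory = L/(kA) = 0.362/(0.756·9.37) = 0.05110 K/W
  R_conv,out = 1/(hA) = 1/(6.16·9.37) = 0.01733 K/W
ΣR = 0.02505 + 0.05110 + 0.01733 = 0.09348 K/W
Q = ΔT/ΣR = (1140 °C − 34.6 °C)/0.09348 = 11820 W
From the inner boundary to the silica brick/castable refractory interface, ΣR_partial = 0.02505 K/W.
T_interface = T_in − Q·ΣR_partial = 1140 °C − (11820)(0.02505) = 844 °C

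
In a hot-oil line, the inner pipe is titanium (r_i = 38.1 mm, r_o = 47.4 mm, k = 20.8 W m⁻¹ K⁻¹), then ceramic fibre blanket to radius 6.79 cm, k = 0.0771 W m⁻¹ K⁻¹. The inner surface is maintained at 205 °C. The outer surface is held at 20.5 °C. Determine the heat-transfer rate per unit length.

Series thermal resistances, inner to outer:
  R'_titanium = ln(0.0474/0.0381)/(2πk) = 0.2184/(2π·20.8) = 0.001671 m·K/W
  R'_ceramic fibre blanket = ln(0.0679/0.0474)/(2πk) = 0.3594/(2π·0.0771) = 0.7419 m·K/W
ΣR = 0.001671 + 0.7419 = 0.7436 m·K/W
Q' = ΔT/ΣR = (205 °C − 20.5 °C)/0.7436 = 248 W/m

Q' = 248 W/m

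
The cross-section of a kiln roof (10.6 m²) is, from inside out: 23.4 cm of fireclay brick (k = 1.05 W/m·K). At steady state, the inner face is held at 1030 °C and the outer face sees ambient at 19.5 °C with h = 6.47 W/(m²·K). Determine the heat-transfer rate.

Treat each layer as a resistance in series:
  R_fireclay brick = L/(kA) = 0.234/(1.05·10.6) = 0.02102 K/W
  R_conv,out = 1/(hA) = 1/(6.47·10.6) = 0.01458 K/W
ΣR = 0.02102 + 0.01458 = 0.03560 K/W
Q = ΔT/ΣR = (1030 °C − 19.5 °C)/0.03560 = 28400 W

Q = 28.4 kW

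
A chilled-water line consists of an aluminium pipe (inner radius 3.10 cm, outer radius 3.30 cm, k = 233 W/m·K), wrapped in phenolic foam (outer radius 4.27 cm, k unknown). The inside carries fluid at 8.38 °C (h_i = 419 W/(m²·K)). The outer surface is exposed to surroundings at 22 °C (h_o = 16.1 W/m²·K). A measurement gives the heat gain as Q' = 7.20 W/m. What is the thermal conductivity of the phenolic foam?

ΣR = ΔT/Q' = |8.38 − 22|/7.20 = 1.892 m·K/W
Known resistances:
  R'_conv,in = 1/(2πr h) = 1/(2π·0.0310·419) = 0.01225 m·K/W
  R'_aluminium = ln(0.0330/0.0310)/(2πk) = 0.06252/(2π·233) = 4.271×10^-5 m·K/W
  R'_conv,out = 1/(2πr h) = 1/(2π·0.0427·16.1) = 0.2315 m·K/W
R_phenolic foam = ΣR − ΣR_known = 1.892 − 0.2438 = 1.648 m·K/W
ln(r₂/r₁)/(2πk) = 1.648 ⇒ k = 0.2577/(2π·1.648) = 0.0249 W/m·K

k = 0.0249 W/m·K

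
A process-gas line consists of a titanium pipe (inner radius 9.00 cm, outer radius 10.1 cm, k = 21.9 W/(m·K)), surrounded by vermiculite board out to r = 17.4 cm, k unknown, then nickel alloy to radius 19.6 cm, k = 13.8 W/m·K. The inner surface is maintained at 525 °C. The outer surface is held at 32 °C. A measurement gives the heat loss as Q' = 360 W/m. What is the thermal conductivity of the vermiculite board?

ΣR = ΔT/Q' = |525 − 32|/360 = 1.369 m·K/W
Known resistances:
  R'_titanium = ln(0.101/0.0900)/(2πk) = 0.1153/(2π·21.9) = 8.380×10^-4 m·K/W
  R'_nickel alloy = ln(0.196/0.174)/(2πk) = 0.1191/(2π·13.8) = 0.001373 m·K/W
R_vermiculite board = ΣR − ΣR_known = 1.369 − 0.002211 = 1.367 m·K/W
ln(r₂/r₁)/(2πk) = 1.367 ⇒ k = 0.5439/(2π·1.367) = 0.0633 W/m·K

k = 0.0633 W/m·K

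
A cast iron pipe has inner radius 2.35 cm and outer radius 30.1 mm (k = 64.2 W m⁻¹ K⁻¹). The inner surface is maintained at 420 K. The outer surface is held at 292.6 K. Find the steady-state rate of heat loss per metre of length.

Q' = 2πk·ΔT/ln(r₂/r₁) = 2π × 64.2 × 127.4 / ln(0.0301/0.0235) = 2.08×10^5 W/m

Q' = 208 kW/m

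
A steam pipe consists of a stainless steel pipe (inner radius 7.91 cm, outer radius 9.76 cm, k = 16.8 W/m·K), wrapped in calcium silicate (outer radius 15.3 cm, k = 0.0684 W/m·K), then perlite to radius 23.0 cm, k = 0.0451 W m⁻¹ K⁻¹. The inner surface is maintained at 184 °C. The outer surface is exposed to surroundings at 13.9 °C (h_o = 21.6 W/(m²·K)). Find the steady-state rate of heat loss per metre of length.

Q' = 67.5 W/m

Treat each layer as a resistance in series:
  R'_stainless steel = ln(0.0976/0.0791)/(2πk) = 0.2102/(2π·16.8) = 0.001991 m·K/W
  R'_calcium silicate = ln(0.153/0.0976)/(2πk) = 0.4496/(2π·0.0684) = 1.046 m·K/W
  R'_perlite = ln(0.230/0.153)/(2πk) = 0.4076/(2π·0.0451) = 1.439 m·K/W
  R'_conv,out = 1/(2πr h) = 1/(2π·0.230·21.6) = 0.03204 m·K/W
ΣR = 0.001991 + 1.046 + 1.439 + 0.03204 = 2.519 m·K/W
Q' = ΔT/ΣR = (184 °C − 13.9 °C)/2.519 = 67.5 W/m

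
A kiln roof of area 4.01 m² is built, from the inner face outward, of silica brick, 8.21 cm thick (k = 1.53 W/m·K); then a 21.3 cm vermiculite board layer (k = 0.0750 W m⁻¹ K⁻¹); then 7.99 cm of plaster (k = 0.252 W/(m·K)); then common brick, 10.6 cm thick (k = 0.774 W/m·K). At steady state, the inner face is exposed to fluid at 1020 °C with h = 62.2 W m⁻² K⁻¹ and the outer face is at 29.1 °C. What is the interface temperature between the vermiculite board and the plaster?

T = 163 °C

Resistance network (inner→outer):
  R_conv,in = 1/(hA) = 1/(62.2·4.01) = 0.004009 K/W
  R_silica brick = L/(kA) = 0.0821/(1.53·4.01) = 0.01338 K/W
  R_vermiculite board = L/(kA) = 0.213/(0.0750·4.01) = 0.7082 K/W
  R_plaster = L/(kA) = 0.0799/(0.252·4.01) = 0.07907 K/W
  R_common brick = L/(kA) = 0.106/(0.774·4.01) = 0.03415 K/W
ΣR = 0.004009 + 0.01338 + 0.7082 + 0.07907 + 0.03415 = 0.8388 K/W
Q = ΔT/ΣR = (1020 °C − 29.1 °C)/0.8388 = 1181 W
From the inner boundary to the vermiculite board/plaster interface, ΣR_partial = 0.7256 K/W.
T_interface = T_in − Q·ΣR_partial = 1020 °C − (1181)(0.7256) = 163 °C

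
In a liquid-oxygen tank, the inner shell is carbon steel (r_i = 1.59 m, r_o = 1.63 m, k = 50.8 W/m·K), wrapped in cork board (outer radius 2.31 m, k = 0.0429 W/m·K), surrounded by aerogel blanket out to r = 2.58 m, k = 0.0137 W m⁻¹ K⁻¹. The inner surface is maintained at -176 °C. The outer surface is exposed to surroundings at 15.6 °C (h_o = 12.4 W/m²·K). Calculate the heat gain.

Series thermal resistances, inner to outer:
  R_carbon steel = (1/1.59 − 1/1.63)/(4πk) = 0.01543/(4π·50.8) = 2.418×10^-5 K/W
  R_cork board = (1/1.63 − 1/2.31)/(4πk) = 0.1806/(4π·0.0429) = 0.3350 K/W
  R_aerogel blanket = (1/2.31 − 1/2.58)/(4πk) = 0.04530/(4π·0.0137) = 0.2631 K/W
  R_conv,out = 1/(4πr²h) = 1/(4π·2.58²·12.4) = 9.641×10^-4 K/W
ΣR = 2.418×10^-5 + 0.3350 + 0.2631 + 9.641×10^-4 = 0.5991 K/W
Q = ΔT/ΣR = (-176 °C − 15.6 °C)/0.5991 = -320 W
(Negative Q ⇒ heat flows inward; heat gain = 320 W.)

Q = 320 W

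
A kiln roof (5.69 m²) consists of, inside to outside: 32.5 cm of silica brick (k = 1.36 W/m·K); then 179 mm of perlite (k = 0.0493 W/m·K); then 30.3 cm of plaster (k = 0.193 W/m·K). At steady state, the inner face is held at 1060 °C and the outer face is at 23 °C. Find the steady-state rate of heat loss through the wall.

Resistance network (inner→outer):
  R_silica brick = L/(kA) = 0.325/(1.36·5.69) = 0.04200 K/W
  R_perlite = L/(kA) = 0.179/(0.0493·5.69) = 0.6381 K/W
  R_plaster = L/(kA) = 0.303/(0.193·5.69) = 0.2759 K/W
ΣR = 0.04200 + 0.6381 + 0.2759 = 0.9560 K/W
Q = ΔT/ΣR = (1060 °C − 23 °C)/0.9560 = 1080 W

Q = 1080 W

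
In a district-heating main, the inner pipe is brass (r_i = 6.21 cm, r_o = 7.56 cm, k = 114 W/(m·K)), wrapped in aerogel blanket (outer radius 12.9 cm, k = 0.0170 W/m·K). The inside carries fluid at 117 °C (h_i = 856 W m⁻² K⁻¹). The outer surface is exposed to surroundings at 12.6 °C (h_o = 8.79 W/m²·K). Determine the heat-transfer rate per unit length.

Q' = 20.3 W/m

Resistance network (inner→outer):
  R'_conv,in = 1/(2πr h) = 1/(2π·0.0621·856) = 0.002994 m·K/W
  R'_brass = ln(0.0756/0.0621)/(2πk) = 0.1967/(2π·114) = 2.746×10^-4 m·K/W
  R'_aerogel blanket = ln(0.129/0.0756)/(2πk) = 0.5344/(2π·0.0170) = 5.003 m·K/W
  R'_conv,out = 1/(2πr h) = 1/(2π·0.129·8.79) = 0.1404 m·K/W
ΣR = 0.002994 + 2.746×10^-4 + 5.003 + 0.1404 = 5.147 m·K/W
Q' = ΔT/ΣR = (117 °C − 12.6 °C)/5.147 = 20.3 W/m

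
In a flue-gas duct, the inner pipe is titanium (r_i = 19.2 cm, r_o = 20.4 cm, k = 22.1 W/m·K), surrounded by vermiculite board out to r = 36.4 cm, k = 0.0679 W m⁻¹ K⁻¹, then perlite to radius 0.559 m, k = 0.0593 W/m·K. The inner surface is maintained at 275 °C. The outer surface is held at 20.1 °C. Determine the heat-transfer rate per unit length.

Resistance network (inner→outer):
  R'_titanium = ln(0.204/0.192)/(2πk) = 0.06062/(2π·22.1) = 4.366×10^-4 m·K/W
  R'_vermiculite board = ln(0.364/0.204)/(2πk) = 0.5790/(2π·0.0679) = 1.357 m·K/W
  R'_perlite = ln(0.559/0.364)/(2πk) = 0.4290/(2π·0.0593) = 1.151 m·K/W
ΣR = 4.366×10^-4 + 1.357 + 1.151 = 2.508 m·K/W
Q' = ΔT/ΣR = (275 °C − 20.1 °C)/2.508 = 102 W/m

Q' = 102 W/m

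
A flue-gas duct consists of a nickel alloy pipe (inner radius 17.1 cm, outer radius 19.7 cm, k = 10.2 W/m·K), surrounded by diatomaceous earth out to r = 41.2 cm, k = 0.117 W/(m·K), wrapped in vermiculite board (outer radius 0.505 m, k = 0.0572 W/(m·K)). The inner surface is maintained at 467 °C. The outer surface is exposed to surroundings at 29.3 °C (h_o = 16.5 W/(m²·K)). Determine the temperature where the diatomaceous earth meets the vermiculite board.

T = 190 °C

Treat each layer as a resistance in series:
  R'_nickel alloy = ln(0.197/0.171)/(2πk) = 0.1415/(2π·10.2) = 0.002209 m·K/W
  R'_diatomaceous earth = ln(0.412/0.197)/(2πk) = 0.7378/(2π·0.117) = 1.004 m·K/W
  R'_vermiculite board = ln(0.505/0.412)/(2πk) = 0.2035/(2π·0.0572) = 0.5663 m·K/W
  R'_conv,out = 1/(2πr h) = 1/(2π·0.505·16.5) = 0.01910 m·K/W
ΣR = 0.002209 + 1.004 + 0.5663 + 0.01910 = 1.592 m·K/W
Q' = ΔT/ΣR = (467 °C − 29.3 °C)/1.592 = 274.9 W/m
From the inner boundary to the diatomaceous earth/vermiculite board interface, ΣR_partial = 1.006 m·K/W.
T_interface = T_in − Q'·ΣR_partial = 467 °C − (274.9)(1.006) = 190 °C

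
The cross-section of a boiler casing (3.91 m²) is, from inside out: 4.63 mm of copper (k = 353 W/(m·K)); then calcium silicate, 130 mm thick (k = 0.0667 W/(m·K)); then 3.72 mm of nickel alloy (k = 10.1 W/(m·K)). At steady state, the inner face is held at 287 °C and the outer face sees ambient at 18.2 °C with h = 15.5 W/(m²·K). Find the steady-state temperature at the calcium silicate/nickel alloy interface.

T = 26.9 °C

Resistance network (inner→outer):
  R_copper = L/(kA) = 0.00463/(353·3.91) = 3.355×10^-6 K/W
  R_calcium silicate = L/(kA) = 0.130/(0.0667·3.91) = 0.4985 K/W
  R_nickel alloy = L/(kA) = 0.00372/(10.1·3.91) = 9.420×10^-5 K/W
  R_conv,out = 1/(hA) = 1/(15.5·3.91) = 0.01650 K/W
ΣR = 3.355×10^-6 + 0.4985 + 9.420×10^-5 + 0.01650 = 0.5151 K/W
Q = ΔT/ΣR = (287 °C − 18.2 °C)/0.5151 = 521.8 W
From the inner boundary to the calcium silicate/nickel alloy interface, ΣR_partial = 0.4985 K/W.
T_interface = T_in − Q·ΣR_partial = 287 °C − (521.8)(0.4985) = 26.9 °C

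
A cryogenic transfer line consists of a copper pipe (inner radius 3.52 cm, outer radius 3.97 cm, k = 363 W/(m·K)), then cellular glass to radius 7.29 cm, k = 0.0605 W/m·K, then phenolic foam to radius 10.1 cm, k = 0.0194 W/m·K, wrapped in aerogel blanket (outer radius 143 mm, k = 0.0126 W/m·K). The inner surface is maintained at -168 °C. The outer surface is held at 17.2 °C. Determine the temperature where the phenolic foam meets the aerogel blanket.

T = -76.7 °C

Treat each layer as a resistance in series:
  R'_copper = ln(0.0397/0.0352)/(2πk) = 0.1203/(2π·363) = 5.275×10^-5 m·K/W
  R'_cellular glass = ln(0.0729/0.0397)/(2πk) = 0.6077/(2π·0.0605) = 1.599 m·K/W
  R'_phenolic foam = ln(0.101/0.0729)/(2πk) = 0.3260/(2π·0.0194) = 2.675 m·K/W
  R'_aerogel blanket = ln(0.143/0.101)/(2πk) = 0.3477/(2π·0.0126) = 4.392 m·K/W
ΣR = 5.275×10^-5 + 1.599 + 2.675 + 4.392 = 8.666 m·K/W
Q' = ΔT/ΣR = (-168 °C − 17.2 °C)/8.666 = -21.37 W/m
From the inner boundary to the phenolic foam/aerogel blanket interface, ΣR_partial = 4.274 m·K/W.
T_interface = T_in − Q'·ΣR_partial = -168 °C − (-21.37)(4.274) = -76.7 °C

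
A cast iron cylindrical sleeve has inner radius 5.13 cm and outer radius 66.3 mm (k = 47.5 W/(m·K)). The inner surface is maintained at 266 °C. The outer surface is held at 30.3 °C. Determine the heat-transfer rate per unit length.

Q' = 274 kW/m

Q' = 2πk·ΔT/ln(r₂/r₁) = 2π × 47.5 × 235.7 / ln(0.0663/0.0513) = 2.74×10^5 W/m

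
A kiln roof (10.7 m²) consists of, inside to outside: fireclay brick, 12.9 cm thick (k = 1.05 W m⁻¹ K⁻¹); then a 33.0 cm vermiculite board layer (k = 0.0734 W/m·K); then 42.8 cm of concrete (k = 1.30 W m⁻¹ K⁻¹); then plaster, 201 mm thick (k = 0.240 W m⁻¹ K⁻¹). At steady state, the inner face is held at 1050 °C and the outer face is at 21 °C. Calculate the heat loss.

Q = 1900 W

Resistance network (inner→outer):
  R_fireclay brick = L/(kA) = 0.129/(1.05·10.7) = 0.01148 K/W
  R_vermiculite board = L/(kA) = 0.330/(0.0734·10.7) = 0.4202 K/W
  R_concrete = L/(kA) = 0.428/(1.30·10.7) = 0.03077 K/W
  R_plaster = L/(kA) = 0.201/(0.240·10.7) = 0.07827 K/W
ΣR = 0.01148 + 0.4202 + 0.03077 + 0.07827 = 0.5407 K/W
Q = ΔT/ΣR = (1050 °C − 21 °C)/0.5407 = 1900 W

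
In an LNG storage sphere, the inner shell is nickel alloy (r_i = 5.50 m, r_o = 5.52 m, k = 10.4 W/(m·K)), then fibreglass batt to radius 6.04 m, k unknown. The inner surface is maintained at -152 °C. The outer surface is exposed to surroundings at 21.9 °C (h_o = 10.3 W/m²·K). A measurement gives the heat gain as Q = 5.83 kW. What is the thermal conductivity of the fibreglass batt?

ΣR = ΔT/Q = |-152 − 21.9|/5830 = 0.02983 K/W
Known resistances:
  R_nickel alloy = (1/5.50 − 1/5.52)/(4πk) = 6.588×10^-4/(4π·10.4) = 5.041×10^-6 K/W
  R_conv,out = 1/(4πr²h) = 1/(4π·6.04²·10.3) = 2.118×10^-4 K/W
R_fibreglass batt = ΣR − ΣR_known = 0.02983 − 2.168×10^-4 = 0.02961 K/W
(1/r₁−1/r₂)/(4πk) = 0.02961 ⇒ k = 0.01560/(4π·0.02961) = 0.0419 W/m·K

k = 0.0419 W/m·K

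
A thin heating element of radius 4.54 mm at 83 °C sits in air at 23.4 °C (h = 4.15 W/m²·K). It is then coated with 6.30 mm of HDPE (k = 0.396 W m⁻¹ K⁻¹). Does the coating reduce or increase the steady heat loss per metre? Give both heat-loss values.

Critical radius for a cylinder: r_cr = k/h = 0.0954 m = 9.54 cm.
Outer radius after coating: r₂ = 0.00454 + 0.00630 = 0.01084 m.
Since r₁ < r_cr and r₂ ≤ r_cr, the coating moves toward the maximum at r_cr — heat loss rises.
Bare: R = 1/(2πr₁h) = 8.447 m·K/W; Q = 59.6/8.447 = 7.06 W/m.
Coated: R = R_cond + R_conv = 3.888 m·K/W; Q = 59.6/3.888 = 15.3 W/m.

increases: 7.06 → 15.3 W/m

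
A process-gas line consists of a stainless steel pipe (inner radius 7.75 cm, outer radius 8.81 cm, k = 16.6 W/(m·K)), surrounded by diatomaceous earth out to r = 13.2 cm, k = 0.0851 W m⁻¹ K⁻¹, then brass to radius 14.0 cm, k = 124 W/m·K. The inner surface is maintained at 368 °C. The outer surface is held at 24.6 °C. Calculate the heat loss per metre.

Treat each layer as a resistance in series:
  R'_stainless steel = ln(0.0881/0.0775)/(2πk) = 0.1282/(2π·16.6) = 0.001229 m·K/W
  R'_diatomaceous earth = ln(0.132/0.0881)/(2πk) = 0.4043/(2π·0.0851) = 0.7562 m·K/W
  R'_brass = ln(0.140/0.132)/(2πk) = 0.05884/(2π·124) = 7.552×10^-5 m·K/W
ΣR = 0.001229 + 0.7562 + 7.552×10^-5 = 0.7575 m·K/W
Q' = ΔT/ΣR = (368 °C − 24.6 °C)/0.7575 = 453 W/m

Q' = 453 W/m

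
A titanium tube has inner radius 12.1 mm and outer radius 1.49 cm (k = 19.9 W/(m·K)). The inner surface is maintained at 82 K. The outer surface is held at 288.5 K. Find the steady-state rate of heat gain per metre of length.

Q' = 2πk·ΔT/ln(r₂/r₁) = 2π × 19.9 × 206.5 / ln(0.0149/0.0121) = 1.24×10^5 W/m

Q' = 124 kW/m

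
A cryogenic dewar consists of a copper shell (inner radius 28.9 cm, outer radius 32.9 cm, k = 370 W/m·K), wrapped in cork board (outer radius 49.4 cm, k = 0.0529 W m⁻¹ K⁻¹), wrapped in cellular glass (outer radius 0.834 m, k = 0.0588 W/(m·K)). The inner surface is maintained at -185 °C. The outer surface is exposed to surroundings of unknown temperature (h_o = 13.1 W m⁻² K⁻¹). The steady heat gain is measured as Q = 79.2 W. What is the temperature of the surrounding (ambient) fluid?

Series resistances:
  R_copper = (1/0.289 − 1/0.329)/(4πk) = 0.4207/(4π·370) = 9.048×10^-5 K/W
  R_cork board = (1/0.329 − 1/0.494)/(4πk) = 1.015/(4π·0.0529) = 1.527 K/W
  R_cellular glass = (1/0.494 − 1/0.834)/(4πk) = 0.8253/(4π·0.0588) = 1.117 K/W
  R_conv,out = 1/(4πr²h) = 1/(4π·0.834²·13.1) = 0.008733 K/W
ΣR = 2.653 K/W
ΔT = Q·ΣR = 79.2 × 2.653 = 210.1 K
Heat flows inward, so T_out = T_in + ΔT = -185 + 210.1 = 25.1 °C

T_out = 25.1 °C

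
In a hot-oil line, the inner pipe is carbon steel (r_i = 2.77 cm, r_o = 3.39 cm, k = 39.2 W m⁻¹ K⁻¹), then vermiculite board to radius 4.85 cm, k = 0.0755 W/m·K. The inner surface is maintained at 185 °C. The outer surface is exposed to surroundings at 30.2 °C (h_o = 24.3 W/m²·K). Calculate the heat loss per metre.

Q' = 174 W/m

Treat each layer as a resistance in series:
  R'_carbon steel = ln(0.0339/0.0277)/(2πk) = 0.2020/(2π·39.2) = 8.201×10^-4 m·K/W
  R'_vermiculite board = ln(0.0485/0.0339)/(2πk) = 0.3581/(2π·0.0755) = 0.7550 m·K/W
  R'_conv,out = 1/(2πr h) = 1/(2π·0.0485·24.3) = 0.1350 m·K/W
ΣR = 8.201×10^-4 + 0.7550 + 0.1350 = 0.8908 m·K/W
Q' = ΔT/ΣR = (185 °C − 30.2 °C)/0.8908 = 174 W/m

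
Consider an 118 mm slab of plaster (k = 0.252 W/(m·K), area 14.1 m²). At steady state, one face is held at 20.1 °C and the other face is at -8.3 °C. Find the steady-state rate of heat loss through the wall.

Q = 855 W

Q = kA·ΔT/L = 0.252 × 14.1 × |20.1 °C − -8.3 °C| / 0.118 = 855 W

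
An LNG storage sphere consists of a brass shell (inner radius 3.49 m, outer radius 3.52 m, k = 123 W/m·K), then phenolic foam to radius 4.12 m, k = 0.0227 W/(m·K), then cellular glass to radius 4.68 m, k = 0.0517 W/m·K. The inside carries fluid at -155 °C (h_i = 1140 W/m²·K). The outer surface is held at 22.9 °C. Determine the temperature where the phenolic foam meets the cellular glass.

Resistance network (inner→outer):
  R_conv,in = 1/(4πr²h) = 1/(4π·3.49²·1140) = 5.731×10^-6 K/W
  R_brass = (1/3.49 − 1/3.52)/(4πk) = 0.002442/(4π·123) = 1.580×10^-6 K/W
  R_phenolic foam = (1/3.52 − 1/4.12)/(4πk) = 0.04137/(4π·0.0227) = 0.1450 K/W
  R_cellular glass = (1/4.12 − 1/4.68)/(4πk) = 0.02904/(4π·0.0517) = 0.04470 K/W
ΣR = 5.731×10^-6 + 1.580×10^-6 + 0.1450 + 0.04470 = 0.1897 K/W
Q = ΔT/ΣR = (-155 °C − 22.9 °C)/0.1897 = -937.8 W
From the inner boundary to the phenolic foam/cellular glass interface, ΣR_partial = 0.1450 K/W.
T_interface = T_in − Q·ΣR_partial = -155 °C − (-937.8)(0.1450) = -19.0 °C

T = -19.0 °C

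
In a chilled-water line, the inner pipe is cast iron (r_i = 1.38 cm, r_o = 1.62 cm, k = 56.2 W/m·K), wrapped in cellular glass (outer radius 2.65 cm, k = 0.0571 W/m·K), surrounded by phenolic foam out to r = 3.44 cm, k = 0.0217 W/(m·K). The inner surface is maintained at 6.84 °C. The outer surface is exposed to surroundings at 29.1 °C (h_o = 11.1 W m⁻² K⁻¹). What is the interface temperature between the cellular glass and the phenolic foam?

T = 15.1 °C

Treat each layer as a resistance in series:
  R'_cast iron = ln(0.0162/0.0138)/(2πk) = 0.1603/(2π·56.2) = 4.541×10^-4 m·K/W
  R'_cellular glass = ln(0.0265/0.0162)/(2πk) = 0.4921/(2π·0.0571) = 1.372 m·K/W
  R'_phenolic foam = ln(0.0344/0.0265)/(2πk) = 0.2609/(2π·0.0217) = 1.914 m·K/W
  R'_conv,out = 1/(2πr h) = 1/(2π·0.0344·11.1) = 0.4168 m·K/W
ΣR = 4.541×10^-4 + 1.372 + 1.914 + 0.4168 = 3.703 m·K/W
Q' = ΔT/ΣR = (6.84 °C − 29.1 °C)/3.703 = -6.011 W/m
From the inner boundary to the cellular glass/phenolic foam interface, ΣR_partial = 1.372 m·K/W.
T_interface = T_in − Q'·ΣR_partial = 6.84 °C − (-6.011)(1.372) = 15.1 °C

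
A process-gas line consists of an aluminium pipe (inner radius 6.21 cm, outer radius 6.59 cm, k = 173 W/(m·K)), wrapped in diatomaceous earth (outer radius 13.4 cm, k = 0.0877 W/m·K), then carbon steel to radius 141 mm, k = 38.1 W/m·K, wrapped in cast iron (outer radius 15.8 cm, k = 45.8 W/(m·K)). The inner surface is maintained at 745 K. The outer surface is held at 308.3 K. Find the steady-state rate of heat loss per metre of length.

Q' = 339 W/m

Resistance network (inner→outer):
  R'_aluminium = ln(0.0659/0.0621)/(2πk) = 0.05939/(2π·173) = 5.464×10^-5 m·K/W
  R'_diatomaceous earth = ln(0.134/0.0659)/(2πk) = 0.7097/(2π·0.0877) = 1.288 m·K/W
  R'_carbon steel = ln(0.141/0.134)/(2πk) = 0.05092/(2π·38.1) = 2.127×10^-4 m·K/W
  R'_cast iron = ln(0.158/0.141)/(2πk) = 0.1138/(2π·45.8) = 3.956×10^-4 m·K/W
ΣR = 5.464×10^-5 + 1.288 + 2.127×10^-4 + 3.956×10^-4 = 1.289 m·K/W
Q' = ΔT/ΣR = (745 K − 308.3 K)/1.289 = 339 W/m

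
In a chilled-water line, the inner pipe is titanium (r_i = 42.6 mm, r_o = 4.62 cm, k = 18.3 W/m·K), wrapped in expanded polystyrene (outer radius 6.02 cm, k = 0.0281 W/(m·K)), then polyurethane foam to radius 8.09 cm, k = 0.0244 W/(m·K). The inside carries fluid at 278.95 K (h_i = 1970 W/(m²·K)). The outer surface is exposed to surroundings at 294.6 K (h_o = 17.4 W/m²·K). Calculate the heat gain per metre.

Q' = 4.42 W/m

Treat each layer as a resistance in series:
  R'_conv,in = 1/(2πr h) = 1/(2π·0.0426·1970) = 0.001896 m·K/W
  R'_titanium = ln(0.0462/0.0426)/(2πk) = 0.08113/(2π·18.3) = 7.055×10^-4 m·K/W
  R'_expanded polystyrene = ln(0.0602/0.0462)/(2πk) = 0.2647/(2π·0.0281) = 1.499 m·K/W
  R'_polyurethane foam = ln(0.0809/0.0602)/(2πk) = 0.2955/(2π·0.0244) = 1.928 m·K/W
  R'_conv,out = 1/(2πr h) = 1/(2π·0.0809·17.4) = 0.1131 m·K/W
ΣR = 0.001896 + 7.055×10^-4 + 1.499 + 1.928 + 0.1131 = 3.543 m·K/W
Q' = ΔT/ΣR = (278.95 K − 294.6 K)/3.543 = -4.42 W/m
(Negative Q' ⇒ heat flows inward; heat gain = 4.42 W/m.)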